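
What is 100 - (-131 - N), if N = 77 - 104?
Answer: 204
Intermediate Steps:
N = -27
100 - (-131 - N) = 100 - (-131 - 1*(-27)) = 100 - (-131 + 27) = 100 - 1*(-104) = 100 + 104 = 204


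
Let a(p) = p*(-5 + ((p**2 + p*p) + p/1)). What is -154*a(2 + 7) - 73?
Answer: -230149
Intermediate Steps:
a(p) = p*(-5 + p + 2*p**2) (a(p) = p*(-5 + ((p**2 + p**2) + p*1)) = p*(-5 + (2*p**2 + p)) = p*(-5 + (p + 2*p**2)) = p*(-5 + p + 2*p**2))
-154*a(2 + 7) - 73 = -154*(2 + 7)*(-5 + (2 + 7) + 2*(2 + 7)**2) - 73 = -1386*(-5 + 9 + 2*9**2) - 73 = -1386*(-5 + 9 + 2*81) - 73 = -1386*(-5 + 9 + 162) - 73 = -1386*166 - 73 = -154*1494 - 73 = -230076 - 73 = -230149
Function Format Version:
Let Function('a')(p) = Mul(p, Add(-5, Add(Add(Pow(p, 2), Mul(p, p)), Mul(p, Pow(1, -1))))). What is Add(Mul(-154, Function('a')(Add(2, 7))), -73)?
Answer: -230149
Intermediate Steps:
Function('a')(p) = Mul(p, Add(-5, p, Mul(2, Pow(p, 2)))) (Function('a')(p) = Mul(p, Add(-5, Add(Add(Pow(p, 2), Pow(p, 2)), Mul(p, 1)))) = Mul(p, Add(-5, Add(Mul(2, Pow(p, 2)), p))) = Mul(p, Add(-5, Add(p, Mul(2, Pow(p, 2))))) = Mul(p, Add(-5, p, Mul(2, Pow(p, 2)))))
Add(Mul(-154, Function('a')(Add(2, 7))), -73) = Add(Mul(-154, Mul(Add(2, 7), Add(-5, Add(2, 7), Mul(2, Pow(Add(2, 7), 2))))), -73) = Add(Mul(-154, Mul(9, Add(-5, 9, Mul(2, Pow(9, 2))))), -73) = Add(Mul(-154, Mul(9, Add(-5, 9, Mul(2, 81)))), -73) = Add(Mul(-154, Mul(9, Add(-5, 9, 162))), -73) = Add(Mul(-154, Mul(9, 166)), -73) = Add(Mul(-154, 1494), -73) = Add(-230076, -73) = -230149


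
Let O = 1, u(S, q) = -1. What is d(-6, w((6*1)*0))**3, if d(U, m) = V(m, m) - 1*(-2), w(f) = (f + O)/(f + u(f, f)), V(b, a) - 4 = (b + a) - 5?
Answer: -1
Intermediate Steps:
V(b, a) = -1 + a + b (V(b, a) = 4 + ((b + a) - 5) = 4 + ((a + b) - 5) = 4 + (-5 + a + b) = -1 + a + b)
w(f) = (1 + f)/(-1 + f) (w(f) = (f + 1)/(f - 1) = (1 + f)/(-1 + f))
d(U, m) = 1 + 2*m (d(U, m) = (-1 + m + m) - 1*(-2) = (-1 + 2*m) + 2 = 1 + 2*m)
d(-6, w((6*1)*0))**3 = (1 + 2*((1 + (6*1)*0)/(-1 + (6*1)*0)))**3 = (1 + 2*((1 + 6*0)/(-1 + 6*0)))**3 = (1 + 2*((1 + 0)/(-1 + 0)))**3 = (1 + 2*(1/(-1)))**3 = (1 + 2*(-1*1))**3 = (1 + 2*(-1))**3 = (1 - 2)**3 = (-1)**3 = -1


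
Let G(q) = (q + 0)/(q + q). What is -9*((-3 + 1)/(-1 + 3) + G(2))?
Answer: 9/2 ≈ 4.5000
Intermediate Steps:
G(q) = ½ (G(q) = q/((2*q)) = q*(1/(2*q)) = ½)
-9*((-3 + 1)/(-1 + 3) + G(2)) = -9*((-3 + 1)/(-1 + 3) + ½) = -9*(-2/2 + ½) = -9*(-2*½ + ½) = -9*(-1 + ½) = -9*(-½) = 9/2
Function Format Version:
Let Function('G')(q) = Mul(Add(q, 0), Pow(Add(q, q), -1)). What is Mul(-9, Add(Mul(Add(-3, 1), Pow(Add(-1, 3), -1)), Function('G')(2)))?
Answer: Rational(9, 2) ≈ 4.5000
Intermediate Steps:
Function('G')(q) = Rational(1, 2) (Function('G')(q) = Mul(q, Pow(Mul(2, q), -1)) = Mul(q, Mul(Rational(1, 2), Pow(q, -1))) = Rational(1, 2))
Mul(-9, Add(Mul(Add(-3, 1), Pow(Add(-1, 3), -1)), Function('G')(2))) = Mul(-9, Add(Mul(Add(-3, 1), Pow(Add(-1, 3), -1)), Rational(1, 2))) = Mul(-9, Add(Mul(-2, Pow(2, -1)), Rational(1, 2))) = Mul(-9, Add(Mul(-2, Rational(1, 2)), Rational(1, 2))) = Mul(-9, Add(-1, Rational(1, 2))) = Mul(-9, Rational(-1, 2)) = Rational(9, 2)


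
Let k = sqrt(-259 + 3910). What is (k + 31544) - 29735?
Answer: 1809 + sqrt(3651) ≈ 1869.4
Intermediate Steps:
k = sqrt(3651) ≈ 60.424
(k + 31544) - 29735 = (sqrt(3651) + 31544) - 29735 = (31544 + sqrt(3651)) - 29735 = 1809 + sqrt(3651)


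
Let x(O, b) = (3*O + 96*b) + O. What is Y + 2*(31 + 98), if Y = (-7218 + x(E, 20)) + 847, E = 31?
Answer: -4069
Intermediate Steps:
x(O, b) = 4*O + 96*b
Y = -4327 (Y = (-7218 + (4*31 + 96*20)) + 847 = (-7218 + (124 + 1920)) + 847 = (-7218 + 2044) + 847 = -5174 + 847 = -4327)
Y + 2*(31 + 98) = -4327 + 2*(31 + 98) = -4327 + 2*129 = -4327 + 258 = -4069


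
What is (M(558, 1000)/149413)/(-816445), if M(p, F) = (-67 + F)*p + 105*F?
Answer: -56874/11089772435 ≈ -5.1285e-6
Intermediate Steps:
M(p, F) = 105*F + p*(-67 + F) (M(p, F) = p*(-67 + F) + 105*F = 105*F + p*(-67 + F))
(M(558, 1000)/149413)/(-816445) = ((-67*558 + 105*1000 + 1000*558)/149413)/(-816445) = ((-37386 + 105000 + 558000)*(1/149413))*(-1/816445) = (625614*(1/149413))*(-1/816445) = (56874/13583)*(-1/816445) = -56874/11089772435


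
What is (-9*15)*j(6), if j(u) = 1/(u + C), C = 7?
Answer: -135/13 ≈ -10.385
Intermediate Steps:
j(u) = 1/(7 + u) (j(u) = 1/(u + 7) = 1/(7 + u))
(-9*15)*j(6) = (-9*15)/(7 + 6) = -135/13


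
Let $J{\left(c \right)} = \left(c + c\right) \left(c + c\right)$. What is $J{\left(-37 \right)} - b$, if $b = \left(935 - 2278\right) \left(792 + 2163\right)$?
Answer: $3974041$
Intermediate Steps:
$b = -3968565$ ($b = \left(-1343\right) 2955 = -3968565$)
$J{\left(c \right)} = 4 c^{2}$ ($J{\left(c \right)} = 2 c 2 c = 4 c^{2}$)
$J{\left(-37 \right)} - b = 4 \left(-37\right)^{2} - -3968565 = 4 \cdot 1369 + 3968565 = 5476 + 3968565 = 3974041$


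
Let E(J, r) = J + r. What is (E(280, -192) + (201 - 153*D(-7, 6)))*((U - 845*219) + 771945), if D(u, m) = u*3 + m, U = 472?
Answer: 1517743408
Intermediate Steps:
D(u, m) = m + 3*u (D(u, m) = 3*u + m = m + 3*u)
(E(280, -192) + (201 - 153*D(-7, 6)))*((U - 845*219) + 771945) = ((280 - 192) + (201 - 153*(6 + 3*(-7))))*((472 - 845*219) + 771945) = (88 + (201 - 153*(6 - 21)))*((472 - 185055) + 771945) = (88 + (201 - 153*(-15)))*(-184583 + 771945) = (88 + (201 + 2295))*587362 = (88 + 2496)*587362 = 2584*587362 = 1517743408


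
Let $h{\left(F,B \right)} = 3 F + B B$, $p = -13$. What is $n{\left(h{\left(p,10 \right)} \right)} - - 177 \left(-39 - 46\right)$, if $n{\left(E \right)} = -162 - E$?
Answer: $-15268$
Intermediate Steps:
$h{\left(F,B \right)} = B^{2} + 3 F$ ($h{\left(F,B \right)} = 3 F + B^{2} = B^{2} + 3 F$)
$n{\left(h{\left(p,10 \right)} \right)} - - 177 \left(-39 - 46\right) = \left(-162 - \left(10^{2} + 3 \left(-13\right)\right)\right) - - 177 \left(-39 - 46\right) = \left(-162 - \left(100 - 39\right)\right) - \left(-177\right) \left(-85\right) = \left(-162 - 61\right) - 15045 = -223 - 15045 = -15268$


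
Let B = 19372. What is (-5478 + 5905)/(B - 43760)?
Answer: -61/3484 ≈ -0.017509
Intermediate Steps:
(-5478 + 5905)/(B - 43760) = (-5478 + 5905)/(19372 - 43760) = 427/(-24388) = 427*(-1/24388) = -61/3484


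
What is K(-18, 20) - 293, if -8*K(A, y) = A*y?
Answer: -248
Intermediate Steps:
K(A, y) = -A*y/8
K(-18, 20) - 293 = -⅛*(-18)*20 - 293 = 45 - 293 = -248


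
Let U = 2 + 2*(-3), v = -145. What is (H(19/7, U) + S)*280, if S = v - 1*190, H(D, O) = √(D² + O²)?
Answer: -93800 + 40*√1145 ≈ -92447.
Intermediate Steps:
U = -4 (U = 2 - 6 = -4)
S = -335 (S = -145 - 1*190 = -145 - 190 = -335)
(H(19/7, U) + S)*280 = (√((19/7)² + (-4)²) - 335)*280 = (√((19*(⅐))² + 16) - 335)*280 = (√((19/7)² + 16) - 335)*280 = (√(361/49 + 16) - 335)*280 = (√(1145/49) - 335)*280 = (√1145/7 - 335)*280 = (-335 + √1145/7)*280 = -93800 + 40*√1145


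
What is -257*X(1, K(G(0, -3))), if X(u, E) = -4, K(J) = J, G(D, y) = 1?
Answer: 1028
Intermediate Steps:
-257*X(1, K(G(0, -3))) = -257*(-4) = 1028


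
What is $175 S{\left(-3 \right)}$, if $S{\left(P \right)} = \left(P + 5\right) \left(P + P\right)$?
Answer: $-2100$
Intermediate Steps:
$S{\left(P \right)} = 2 P \left(5 + P\right)$ ($S{\left(P \right)} = \left(5 + P\right) 2 P = 2 P \left(5 + P\right)$)
$175 S{\left(-3 \right)} = 175 \cdot 2 \left(-3\right) \left(5 - 3\right) = 175 \cdot 2 \left(-3\right) 2 = 175 \left(-12\right) = -2100$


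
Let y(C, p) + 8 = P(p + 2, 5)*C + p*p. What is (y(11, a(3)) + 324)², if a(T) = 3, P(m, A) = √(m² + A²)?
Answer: 111675 + 35750*√2 ≈ 1.6223e+5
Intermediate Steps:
P(m, A) = √(A² + m²)
y(C, p) = -8 + p² + C*√(25 + (2 + p)²) (y(C, p) = -8 + (√(5² + (p + 2)²)*C + p*p) = -8 + (√(25 + (2 + p)²)*C + p²) = -8 + (C*√(25 + (2 + p)²) + p²) = -8 + (p² + C*√(25 + (2 + p)²)) = -8 + p² + C*√(25 + (2 + p)²))
(y(11, a(3)) + 324)² = ((-8 + 3² + 11*√(25 + (2 + 3)²)) + 324)² = ((-8 + 9 + 11*√(25 + 5²)) + 324)² = ((-8 + 9 + 11*√(25 + 25)) + 324)² = ((-8 + 9 + 11*√50) + 324)² = ((-8 + 9 + 11*(5*√2)) + 324)² = ((-8 + 9 + 55*√2) + 324)² = ((1 + 55*√2) + 324)² = (325 + 55*√2)²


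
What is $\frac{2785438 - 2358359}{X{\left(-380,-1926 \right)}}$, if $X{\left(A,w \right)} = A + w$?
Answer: $- \frac{427079}{2306} \approx -185.2$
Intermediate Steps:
$\frac{2785438 - 2358359}{X{\left(-380,-1926 \right)}} = \frac{2785438 - 2358359}{-380 - 1926} = \frac{2785438 - 2358359}{-2306} = 427079 \left(- \frac{1}{2306}\right) = - \frac{427079}{2306}$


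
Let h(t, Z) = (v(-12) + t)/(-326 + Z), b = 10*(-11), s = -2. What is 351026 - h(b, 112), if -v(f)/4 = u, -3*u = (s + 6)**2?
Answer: 112679213/321 ≈ 3.5103e+5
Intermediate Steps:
u = -16/3 (u = -(-2 + 6)**2/3 = -1/3*4**2 = -1/3*16 = -16/3 ≈ -5.3333)
b = -110
v(f) = 64/3 (v(f) = -4*(-16/3) = 64/3)
h(t, Z) = (64/3 + t)/(-326 + Z)
351026 - h(b, 112) = 351026 - (64/3 - 110)/(-326 + 112) = 351026 - (-266)/((-214)*3) = 351026 - (-1)*(-266)/(214*3) = 351026 - 1*133/321 = 351026 - 133/321 = 112679213/321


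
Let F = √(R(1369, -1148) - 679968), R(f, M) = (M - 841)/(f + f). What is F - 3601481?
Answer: -3601481 + 3*I*√413723194/74 ≈ -3.6015e+6 + 824.6*I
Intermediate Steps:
R(f, M) = (-841 + M)/(2*f) (R(f, M) = (-841 + M)/((2*f)) = (-841 + M)*(1/(2*f)) = (-841 + M)/(2*f))
F = 3*I*√413723194/74 (F = √((½)*(-841 - 1148)/1369 - 679968) = √((½)*(1/1369)*(-1989) - 679968) = √(-1989/2738 - 679968) = √(-1861754373/2738) = 3*I*√413723194/74 ≈ 824.6*I)
F - 3601481 = 3*I*√413723194/74 - 3601481 = -3601481 + 3*I*√413723194/74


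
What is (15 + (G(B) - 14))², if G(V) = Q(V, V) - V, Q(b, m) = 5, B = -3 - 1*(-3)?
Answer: 36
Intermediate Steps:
B = 0 (B = -3 + 3 = 0)
G(V) = 5 - V
(15 + (G(B) - 14))² = (15 + ((5 - 1*0) - 14))² = (15 + ((5 + 0) - 14))² = (15 + (5 - 14))² = (15 - 9)² = 6² = 36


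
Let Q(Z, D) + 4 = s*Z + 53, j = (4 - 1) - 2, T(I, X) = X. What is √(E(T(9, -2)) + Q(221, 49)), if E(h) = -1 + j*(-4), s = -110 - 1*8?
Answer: I*√26034 ≈ 161.35*I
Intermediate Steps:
s = -118 (s = -110 - 8 = -118)
j = 1 (j = 3 - 2 = 1)
Q(Z, D) = 49 - 118*Z (Q(Z, D) = -4 + (-118*Z + 53) = -4 + (53 - 118*Z) = 49 - 118*Z)
E(h) = -5 (E(h) = -1 + 1*(-4) = -1 - 4 = -5)
√(E(T(9, -2)) + Q(221, 49)) = √(-5 + (49 - 118*221)) = √(-5 + (49 - 26078)) = √(-5 - 26029) = √(-26034) = I*√26034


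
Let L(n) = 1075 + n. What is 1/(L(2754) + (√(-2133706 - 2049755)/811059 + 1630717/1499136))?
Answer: 629148520226424978498084864/2409694053603252697437181394473 - 607593696841433088*I*√464829/2409694053603252697437181394473 ≈ 0.00026109 - 1.7191e-10*I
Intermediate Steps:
1/(L(2754) + (√(-2133706 - 2049755)/811059 + 1630717/1499136)) = 1/((1075 + 2754) + (√(-2133706 - 2049755)/811059 + 1630717/1499136)) = 1/(3829 + (√(-4183461)*(1/811059) + 1630717*(1/1499136))) = 1/(3829 + ((3*I*√464829)*(1/811059) + 1630717/1499136)) = 1/(3829 + (I*√464829/270353 + 1630717/1499136)) = 1/(3829 + (1630717/1499136 + I*√464829/270353)) = 1/(5741822461/1499136 + I*√464829/270353)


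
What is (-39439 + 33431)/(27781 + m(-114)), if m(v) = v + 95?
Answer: -3004/13881 ≈ -0.21641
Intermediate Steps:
m(v) = 95 + v
(-39439 + 33431)/(27781 + m(-114)) = (-39439 + 33431)/(27781 + (95 - 114)) = -6008/(27781 - 19) = -6008/27762 = -6008*1/27762 = -3004/13881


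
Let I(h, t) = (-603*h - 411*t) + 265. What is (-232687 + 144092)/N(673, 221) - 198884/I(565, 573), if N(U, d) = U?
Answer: -50890935203/387602909 ≈ -131.30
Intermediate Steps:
I(h, t) = 265 - 603*h - 411*t
(-232687 + 144092)/N(673, 221) - 198884/I(565, 573) = (-232687 + 144092)/673 - 198884/(265 - 603*565 - 411*573) = -88595*1/673 - 198884/(265 - 340695 - 235503) = -88595/673 - 198884/(-575933) = -88595/673 - 198884*(-1/575933) = -88595/673 + 198884/575933 = -50890935203/387602909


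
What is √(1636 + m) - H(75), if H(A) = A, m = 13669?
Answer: -75 + √15305 ≈ 48.713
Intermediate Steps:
√(1636 + m) - H(75) = √(1636 + 13669) - 1*75 = √15305 - 75 = -75 + √15305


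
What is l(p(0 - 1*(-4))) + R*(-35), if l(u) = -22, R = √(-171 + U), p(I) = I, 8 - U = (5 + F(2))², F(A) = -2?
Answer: -22 - 70*I*√43 ≈ -22.0 - 459.02*I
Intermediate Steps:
U = -1 (U = 8 - (5 - 2)² = 8 - 1*3² = 8 - 1*9 = 8 - 9 = -1)
R = 2*I*√43 (R = √(-171 - 1) = √(-172) = 2*I*√43 ≈ 13.115*I)
l(p(0 - 1*(-4))) + R*(-35) = -22 + (2*I*√43)*(-35) = -22 - 70*I*√43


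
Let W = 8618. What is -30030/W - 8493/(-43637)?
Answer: -618613218/188031833 ≈ -3.2899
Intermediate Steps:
-30030/W - 8493/(-43637) = -30030/8618 - 8493/(-43637) = -30030*1/8618 - 8493*(-1/43637) = -15015/4309 + 8493/43637 = -618613218/188031833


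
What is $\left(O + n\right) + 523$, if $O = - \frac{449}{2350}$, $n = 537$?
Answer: $\frac{2490551}{2350} \approx 1059.8$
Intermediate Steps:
$O = - \frac{449}{2350}$ ($O = \left(-449\right) \frac{1}{2350} = - \frac{449}{2350} \approx -0.19106$)
$\left(O + n\right) + 523 = \left(- \frac{449}{2350} + 537\right) + 523 = \frac{1261501}{2350} + 523 = \frac{2490551}{2350}$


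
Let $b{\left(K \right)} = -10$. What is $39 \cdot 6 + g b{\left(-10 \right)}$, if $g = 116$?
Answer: $-926$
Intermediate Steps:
$39 \cdot 6 + g b{\left(-10 \right)} = 39 \cdot 6 + 116 \left(-10\right) = 234 - 1160 = -926$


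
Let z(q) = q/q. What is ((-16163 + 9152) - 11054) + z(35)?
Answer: -18064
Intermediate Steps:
z(q) = 1
((-16163 + 9152) - 11054) + z(35) = ((-16163 + 9152) - 11054) + 1 = (-7011 - 11054) + 1 = -18065 + 1 = -18064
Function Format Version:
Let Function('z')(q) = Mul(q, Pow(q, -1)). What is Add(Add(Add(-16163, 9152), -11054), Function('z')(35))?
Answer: -18064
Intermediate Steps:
Function('z')(q) = 1
Add(Add(Add(-16163, 9152), -11054), Function('z')(35)) = Add(Add(Add(-16163, 9152), -11054), 1) = Add(Add(-7011, -11054), 1) = Add(-18065, 1) = -18064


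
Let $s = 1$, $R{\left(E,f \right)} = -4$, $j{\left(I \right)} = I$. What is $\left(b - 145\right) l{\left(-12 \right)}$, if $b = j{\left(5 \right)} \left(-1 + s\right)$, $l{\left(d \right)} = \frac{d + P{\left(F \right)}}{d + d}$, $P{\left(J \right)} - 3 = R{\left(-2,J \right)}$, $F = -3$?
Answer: $- \frac{1885}{24} \approx -78.542$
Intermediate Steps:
$P{\left(J \right)} = -1$ ($P{\left(J \right)} = 3 - 4 = -1$)
$l{\left(d \right)} = \frac{-1 + d}{2 d}$ ($l{\left(d \right)} = \frac{d - 1}{d + d} = \frac{-1 + d}{2 d}$)
$b = 0$ ($b = 5 \left(-1 + 1\right) = 5 \cdot 0 = 0$)
$\left(b - 145\right) l{\left(-12 \right)} = \left(0 - 145\right) \frac{-1 - 12}{2 \left(-12\right)} = - 145 \cdot \frac{1}{2} \left(- \frac{1}{12}\right) \left(-13\right) = \left(-145\right) \frac{13}{24} = - \frac{1885}{24}$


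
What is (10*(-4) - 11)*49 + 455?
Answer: -2044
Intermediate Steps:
(10*(-4) - 11)*49 + 455 = (-40 - 11)*49 + 455 = -51*49 + 455 = -2499 + 455 = -2044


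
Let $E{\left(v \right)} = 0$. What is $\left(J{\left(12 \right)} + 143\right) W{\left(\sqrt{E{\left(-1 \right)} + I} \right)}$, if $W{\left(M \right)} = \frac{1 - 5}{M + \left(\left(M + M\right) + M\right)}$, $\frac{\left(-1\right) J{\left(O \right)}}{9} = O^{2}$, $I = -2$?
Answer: $- \frac{1153 i \sqrt{2}}{2} \approx - 815.29 i$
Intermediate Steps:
$J{\left(O \right)} = - 9 O^{2}$
$W{\left(M \right)} = - \frac{1}{M}$ ($W{\left(M \right)} = - \frac{4}{M + \left(2 M + M\right)} = - \frac{4}{M + 3 M} = - \frac{4}{4 M} = - 4 \frac{1}{4 M} = - \frac{1}{M}$)
$\left(J{\left(12 \right)} + 143\right) W{\left(\sqrt{E{\left(-1 \right)} + I} \right)} = \left(- 9 \cdot 12^{2} + 143\right) \left(- \frac{1}{\sqrt{0 - 2}}\right) = \left(\left(-9\right) 144 + 143\right) \left(- \frac{1}{\sqrt{-2}}\right) = \left(-1296 + 143\right) \left(- \frac{1}{i \sqrt{2}}\right) = - 1153 \left(- \frac{\left(-1\right) i \sqrt{2}}{2}\right) = - 1153 \frac{i \sqrt{2}}{2} = - \frac{1153 i \sqrt{2}}{2}$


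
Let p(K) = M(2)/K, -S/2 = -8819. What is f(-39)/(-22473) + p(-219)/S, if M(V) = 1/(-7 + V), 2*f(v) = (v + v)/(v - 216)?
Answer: -3322223/491906058534 ≈ -6.7538e-6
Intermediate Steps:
S = 17638 (S = -2*(-8819) = 17638)
f(v) = v/(-216 + v) (f(v) = ((v + v)/(v - 216))/2 = ((2*v)/(-216 + v))/2 = (2*v/(-216 + v))/2 = v/(-216 + v))
p(K) = -1/(5*K) (p(K) = 1/((-7 + 2)*K) = 1/((-5)*K) = -1/(5*K))
f(-39)/(-22473) + p(-219)/S = -39/(-216 - 39)/(-22473) - ⅕/(-219)/17638 = -39/(-255)*(-1/22473) - ⅕*(-1/219)*(1/17638) = -39*(-1/255)*(-1/22473) + (1/1095)*(1/17638) = (13/85)*(-1/22473) + 1/19313610 = -13/1910205 + 1/19313610 = -3322223/491906058534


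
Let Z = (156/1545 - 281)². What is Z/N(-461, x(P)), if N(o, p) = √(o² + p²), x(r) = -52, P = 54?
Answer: 20927383569*√8609/11416610125 ≈ 170.08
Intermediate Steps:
Z = 20927383569/265225 (Z = (156*(1/1545) - 281)² = (52/515 - 281)² = (-144663/515)² = 20927383569/265225 ≈ 78904.)
Z/N(-461, x(P)) = 20927383569/(265225*(√((-461)² + (-52)²))) = 20927383569/(265225*(√(212521 + 2704))) = 20927383569/(265225*(√215225)) = 20927383569/(265225*((5*√8609))) = 20927383569*(√8609/43045)/265225 = 20927383569*√8609/11416610125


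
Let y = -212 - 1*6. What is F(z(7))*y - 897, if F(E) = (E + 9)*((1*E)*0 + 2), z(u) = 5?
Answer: -7001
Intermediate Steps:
y = -218 (y = -212 - 6 = -218)
F(E) = 18 + 2*E (F(E) = (9 + E)*(E*0 + 2) = (9 + E)*(0 + 2) = (9 + E)*2 = 18 + 2*E)
F(z(7))*y - 897 = (18 + 2*5)*(-218) - 897 = (18 + 10)*(-218) - 897 = 28*(-218) - 897 = -6104 - 897 = -7001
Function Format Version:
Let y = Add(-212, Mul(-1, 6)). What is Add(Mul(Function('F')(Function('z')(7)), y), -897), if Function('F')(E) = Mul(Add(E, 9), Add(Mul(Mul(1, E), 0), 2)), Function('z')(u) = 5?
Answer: -7001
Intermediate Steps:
y = -218 (y = Add(-212, -6) = -218)
Function('F')(E) = Add(18, Mul(2, E)) (Function('F')(E) = Mul(Add(9, E), Add(Mul(E, 0), 2)) = Mul(Add(9, E), Add(0, 2)) = Mul(Add(9, E), 2) = Add(18, Mul(2, E)))
Add(Mul(Function('F')(Function('z')(7)), y), -897) = Add(Mul(Add(18, Mul(2, 5)), -218), -897) = Add(Mul(Add(18, 10), -218), -897) = Add(Mul(28, -218), -897) = Add(-6104, -897) = -7001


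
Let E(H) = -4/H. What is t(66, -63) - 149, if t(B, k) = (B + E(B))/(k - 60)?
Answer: -606967/4059 ≈ -149.54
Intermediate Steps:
t(B, k) = (B - 4/B)/(-60 + k) (t(B, k) = (B - 4/B)/(k - 60) = (B - 4/B)/(-60 + k))
t(66, -63) - 149 = (-4 + 66**2)/(66*(-60 - 63)) - 149 = (1/66)*(-4 + 4356)/(-123) - 149 = (1/66)*(-1/123)*4352 - 149 = -2176/4059 - 149 = -606967/4059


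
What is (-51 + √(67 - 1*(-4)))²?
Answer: (51 - √71)² ≈ 1812.5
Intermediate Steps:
(-51 + √(67 - 1*(-4)))² = (-51 + √(67 + 4))² = (-51 + √71)²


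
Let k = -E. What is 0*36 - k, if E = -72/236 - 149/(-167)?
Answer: 5785/9853 ≈ 0.58713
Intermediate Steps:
E = 5785/9853 (E = -72*1/236 - 149*(-1/167) = -18/59 + 149/167 = 5785/9853 ≈ 0.58713)
k = -5785/9853 (k = -1*5785/9853 = -5785/9853 ≈ -0.58713)
0*36 - k = 0*36 - 1*(-5785/9853) = 0 + 5785/9853 = 5785/9853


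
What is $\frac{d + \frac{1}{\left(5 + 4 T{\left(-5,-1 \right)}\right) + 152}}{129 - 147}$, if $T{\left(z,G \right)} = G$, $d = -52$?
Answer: $\frac{7955}{2754} \approx 2.8885$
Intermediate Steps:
$\frac{d + \frac{1}{\left(5 + 4 T{\left(-5,-1 \right)}\right) + 152}}{129 - 147} = \frac{-52 + \frac{1}{\left(5 + 4 \left(-1\right)\right) + 152}}{129 - 147} = \frac{-52 + \frac{1}{\left(5 - 4\right) + 152}}{-18} = \left(-52 + \frac{1}{1 + 152}\right) \left(- \frac{1}{18}\right) = \left(-52 + \frac{1}{153}\right) \left(- \frac{1}{18}\right) = \left(- \frac{7955}{153}\right) \left(- \frac{1}{18}\right) = \frac{7955}{2754}$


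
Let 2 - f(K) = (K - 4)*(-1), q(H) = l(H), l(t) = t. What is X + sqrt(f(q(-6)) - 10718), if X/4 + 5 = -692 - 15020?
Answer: -62868 + I*sqrt(10726) ≈ -62868.0 + 103.57*I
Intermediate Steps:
q(H) = H
f(K) = -2 + K (f(K) = 2 - (K - 4)*(-1) = 2 - (-4 + K)*(-1) = 2 - (4 - K) = 2 + (-4 + K) = -2 + K)
X = -62868 (X = -20 + 4*(-692 - 15020) = -20 + 4*(-15712) = -20 - 62848 = -62868)
X + sqrt(f(q(-6)) - 10718) = -62868 + sqrt((-2 - 6) - 10718) = -62868 + sqrt(-8 - 10718) = -62868 + sqrt(-10726) = -62868 + I*sqrt(10726)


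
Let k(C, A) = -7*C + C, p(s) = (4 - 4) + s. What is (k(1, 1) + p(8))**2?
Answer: 4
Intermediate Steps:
p(s) = s (p(s) = 0 + s = s)
k(C, A) = -6*C
(k(1, 1) + p(8))**2 = (-6*1 + 8)**2 = (-6 + 8)**2 = 2**2 = 4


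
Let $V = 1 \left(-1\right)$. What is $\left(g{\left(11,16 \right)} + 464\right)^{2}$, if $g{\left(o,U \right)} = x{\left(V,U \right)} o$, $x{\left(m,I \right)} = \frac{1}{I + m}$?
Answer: $\frac{48594841}{225} \approx 2.1598 \cdot 10^{5}$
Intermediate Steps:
$V = -1$
$g{\left(o,U \right)} = \frac{o}{-1 + U}$ ($g{\left(o,U \right)} = \frac{o}{U - 1} = \frac{o}{-1 + U}$)
$\left(g{\left(11,16 \right)} + 464\right)^{2} = \left(\frac{11}{-1 + 16} + 464\right)^{2} = \left(\frac{11}{15} + 464\right)^{2} = \left(\frac{6971}{15}\right)^{2} = \frac{48594841}{225}$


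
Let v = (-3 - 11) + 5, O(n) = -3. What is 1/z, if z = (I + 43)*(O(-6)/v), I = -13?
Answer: 1/10 ≈ 0.10000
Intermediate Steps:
v = -9 (v = -14 + 5 = -9)
z = 10 (z = (-13 + 43)*(-3/(-9)) = 30*(-3*(-1/9)) = 30*(1/3) = 10)
1/z = 1/10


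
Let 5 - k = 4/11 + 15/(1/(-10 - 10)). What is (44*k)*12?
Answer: 160848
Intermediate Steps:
k = 3351/11 (k = 5 - (4/11 + 15/(1/(-10 - 10))) = 5 - (4*(1/11) + 15/(1/(-20))) = 5 - (4/11 + 15/(-1/20)) = 5 - (4/11 + 15*(-20)) = 5 - (4/11 - 300) = 5 - 1*(-3296/11) = 5 + 3296/11 = 3351/11 ≈ 304.64)
(44*k)*12 = (44*(3351/11))*12 = 13404*12 = 160848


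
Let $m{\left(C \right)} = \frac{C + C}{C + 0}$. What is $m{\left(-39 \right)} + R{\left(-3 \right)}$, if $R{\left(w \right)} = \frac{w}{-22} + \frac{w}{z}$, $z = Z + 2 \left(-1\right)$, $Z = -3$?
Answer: $\frac{301}{110} \approx 2.7364$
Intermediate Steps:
$z = -5$ ($z = -3 + 2 \left(-1\right) = -3 - 2 = -5$)
$m{\left(C \right)} = 2$ ($m{\left(C \right)} = \frac{2 C}{C} = 2$)
$R{\left(w \right)} = - \frac{27 w}{110}$ ($R{\left(w \right)} = \frac{w}{-22} + \frac{w}{-5} = w \left(- \frac{1}{22}\right) + w \left(- \frac{1}{5}\right) = - \frac{w}{22} - \frac{w}{5} = - \frac{27 w}{110}$)
$m{\left(-39 \right)} + R{\left(-3 \right)} = 2 - - \frac{81}{110} = 2 + \frac{81}{110} = \frac{301}{110}$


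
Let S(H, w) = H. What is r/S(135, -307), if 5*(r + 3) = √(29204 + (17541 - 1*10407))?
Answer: -1/45 + √36338/675 ≈ 0.26019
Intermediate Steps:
r = -3 + √36338/5 (r = -3 + √(29204 + (17541 - 1*10407))/5 = -3 + √(29204 + (17541 - 10407))/5 = -3 + √(29204 + 7134)/5 = -3 + √36338/5 ≈ 35.125)
r/S(135, -307) = (-3 + √36338/5)/135 = (-3 + √36338/5)*(1/135) = -1/45 + √36338/675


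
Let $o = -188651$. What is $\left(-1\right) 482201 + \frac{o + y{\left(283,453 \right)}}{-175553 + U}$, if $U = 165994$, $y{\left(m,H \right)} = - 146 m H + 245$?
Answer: $- \frac{4590453899}{9559} \approx -4.8022 \cdot 10^{5}$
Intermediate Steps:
$y{\left(m,H \right)} = 245 - 146 H m$ ($y{\left(m,H \right)} = - 146 H m + 245 = 245 - 146 H m$)
$\left(-1\right) 482201 + \frac{o + y{\left(283,453 \right)}}{-175553 + U} = \left(-1\right) 482201 + \frac{-188651 + \left(245 - 66138 \cdot 283\right)}{-175553 + 165994} = -482201 + \frac{-188651 + \left(245 - 18717054\right)}{-9559} = -482201 + \left(-188651 - 18716809\right) \left(- \frac{1}{9559}\right) = -482201 - - \frac{18905460}{9559} = -482201 + \frac{18905460}{9559} = - \frac{4590453899}{9559}$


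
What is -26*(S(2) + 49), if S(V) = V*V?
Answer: -1378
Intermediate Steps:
S(V) = V**2
-26*(S(2) + 49) = -26*(2**2 + 49) = -26*(4 + 49) = -26*53 = -1378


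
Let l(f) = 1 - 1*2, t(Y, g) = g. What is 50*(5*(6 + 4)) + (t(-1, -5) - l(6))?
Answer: 2496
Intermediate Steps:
l(f) = -1 (l(f) = 1 - 2 = -1)
50*(5*(6 + 4)) + (t(-1, -5) - l(6)) = 50*(5*(6 + 4)) + (-5 - 1*(-1)) = 50*(5*10) + (-5 + 1) = 50*50 - 4 = 2500 - 4 = 2496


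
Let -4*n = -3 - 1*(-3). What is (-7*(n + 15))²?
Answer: 11025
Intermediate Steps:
n = 0 (n = -(-3 - 1*(-3))/4 = -(-3 + 3)/4 = -¼*0 = 0)
(-7*(n + 15))² = (-7*(0 + 15))² = (-7*15)² = (-105)² = 11025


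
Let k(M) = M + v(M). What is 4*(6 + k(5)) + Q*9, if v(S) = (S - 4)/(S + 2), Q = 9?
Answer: 879/7 ≈ 125.57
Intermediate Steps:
v(S) = (-4 + S)/(2 + S)
k(M) = M + (-4 + M)/(2 + M)
4*(6 + k(5)) + Q*9 = 4*(6 + (-4 + 5 + 5*(2 + 5))/(2 + 5)) + 9*9 = 4*(6 + (-4 + 5 + 5*7)/7) + 81 = 4*(6 + (-4 + 5 + 35)/7) + 81 = 4*(6 + (⅐)*36) + 81 = 4*(6 + 36/7) + 81 = 4*(78/7) + 81 = 312/7 + 81 = 879/7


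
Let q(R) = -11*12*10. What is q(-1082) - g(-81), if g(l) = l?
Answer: -1239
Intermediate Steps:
q(R) = -1320 (q(R) = -132*10 = -1320)
q(-1082) - g(-81) = -1320 - 1*(-81) = -1320 + 81 = -1239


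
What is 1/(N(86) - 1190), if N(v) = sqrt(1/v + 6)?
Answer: -102340/121784083 - sqrt(44462)/121784083 ≈ -0.00084207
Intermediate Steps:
N(v) = sqrt(6 + 1/v)
1/(N(86) - 1190) = 1/(sqrt(6 + 1/86) - 1190) = 1/(sqrt(517/86) - 1190) = 1/(sqrt(44462)/86 - 1190) = 1/(-1190 + sqrt(44462)/86)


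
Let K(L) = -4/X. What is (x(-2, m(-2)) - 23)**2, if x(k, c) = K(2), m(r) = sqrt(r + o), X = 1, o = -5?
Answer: 729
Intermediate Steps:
K(L) = -4 (K(L) = -4/1 = -4*1 = -4)
m(r) = sqrt(-5 + r) (m(r) = sqrt(r - 5) = sqrt(-5 + r))
x(k, c) = -4
(x(-2, m(-2)) - 23)**2 = (-4 - 23)**2 = (-27)**2 = 729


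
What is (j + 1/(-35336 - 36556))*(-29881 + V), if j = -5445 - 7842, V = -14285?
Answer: 7031440705805/11982 ≈ 5.8683e+8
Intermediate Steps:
j = -13287
(j + 1/(-35336 - 36556))*(-29881 + V) = (-13287 + 1/(-35336 - 36556))*(-29881 - 14285) = (-13287 + 1/(-71892))*(-44166) = (-13287 - 1/71892)*(-44166) = -955229005/71892*(-44166) = 7031440705805/11982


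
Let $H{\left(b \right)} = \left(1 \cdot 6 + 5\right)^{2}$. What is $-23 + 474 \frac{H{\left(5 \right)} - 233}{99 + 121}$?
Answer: $- \frac{14537}{55} \approx -264.31$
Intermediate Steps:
$H{\left(b \right)} = 121$ ($H{\left(b \right)} = \left(6 + 5\right)^{2} = 11^{2} = 121$)
$-23 + 474 \frac{H{\left(5 \right)} - 233}{99 + 121} = -23 + 474 \frac{121 - 233}{99 + 121} = -23 + 474 \left(- \frac{112}{220}\right) = -23 + 474 \left(\left(-112\right) \frac{1}{220}\right) = -23 + 474 \left(- \frac{28}{55}\right) = -23 - \frac{13272}{55} = - \frac{14537}{55}$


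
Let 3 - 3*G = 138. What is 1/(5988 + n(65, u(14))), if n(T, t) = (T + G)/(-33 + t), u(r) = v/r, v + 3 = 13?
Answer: 113/676574 ≈ 0.00016702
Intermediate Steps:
v = 10 (v = -3 + 13 = 10)
G = -45 (G = 1 - 1/3*138 = 1 - 46 = -45)
u(r) = 10/r
n(T, t) = (-45 + T)/(-33 + t) (n(T, t) = (T - 45)/(-33 + t) = (-45 + T)/(-33 + t))
1/(5988 + n(65, u(14))) = 1/(5988 + (-45 + 65)/(-33 + 10/14)) = 1/(5988 + 20/(-33 + 10*(1/14))) = 1/(5988 + 20/(-33 + 5/7)) = 1/(5988 + 20/(-226/7)) = 1/(5988 - 7/226*20) = 1/(5988 - 70/113) = 1/(676574/113) = 113/676574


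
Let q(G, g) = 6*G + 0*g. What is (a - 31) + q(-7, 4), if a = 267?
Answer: 194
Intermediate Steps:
q(G, g) = 6*G (q(G, g) = 6*G + 0 = 6*G)
(a - 31) + q(-7, 4) = (267 - 31) + 6*(-7) = 236 - 42 = 194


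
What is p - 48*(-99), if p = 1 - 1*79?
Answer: 4674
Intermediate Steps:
p = -78 (p = 1 - 79 = -78)
p - 48*(-99) = -78 - 48*(-99) = -78 + 4752 = 4674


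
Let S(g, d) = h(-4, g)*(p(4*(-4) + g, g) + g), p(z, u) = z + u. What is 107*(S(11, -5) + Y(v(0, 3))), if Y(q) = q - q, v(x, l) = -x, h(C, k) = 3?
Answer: 5457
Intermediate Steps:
p(z, u) = u + z
S(g, d) = -48 + 9*g (S(g, d) = 3*((g + (4*(-4) + g)) + g) = 3*((g + (-16 + g)) + g) = 3*((-16 + 2*g) + g) = 3*(-16 + 3*g) = -48 + 9*g)
Y(q) = 0
107*(S(11, -5) + Y(v(0, 3))) = 107*((-48 + 9*11) + 0) = 107*((-48 + 99) + 0) = 107*(51 + 0) = 107*51 = 5457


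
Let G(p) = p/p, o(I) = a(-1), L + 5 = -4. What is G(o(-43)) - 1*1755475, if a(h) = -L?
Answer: -1755474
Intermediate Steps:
L = -9 (L = -5 - 4 = -9)
a(h) = 9 (a(h) = -1*(-9) = 9)
o(I) = 9
G(p) = 1
G(o(-43)) - 1*1755475 = 1 - 1*1755475 = 1 - 1755475 = -1755474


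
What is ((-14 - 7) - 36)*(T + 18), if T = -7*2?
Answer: -228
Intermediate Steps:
T = -14
((-14 - 7) - 36)*(T + 18) = ((-14 - 7) - 36)*(-14 + 18) = (-21 - 36)*4 = -57*4 = -228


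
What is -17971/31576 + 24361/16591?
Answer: 471066075/523877416 ≈ 0.89919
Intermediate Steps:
-17971/31576 + 24361/16591 = 471066075/523877416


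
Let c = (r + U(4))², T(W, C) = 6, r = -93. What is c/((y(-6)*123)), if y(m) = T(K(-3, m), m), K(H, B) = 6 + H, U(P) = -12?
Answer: 1225/82 ≈ 14.939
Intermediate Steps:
y(m) = 6
c = 11025 (c = (-93 - 12)² = (-105)² = 11025)
c/((y(-6)*123)) = 11025/((6*123)) = 11025/738 = 11025*(1/738) = 1225/82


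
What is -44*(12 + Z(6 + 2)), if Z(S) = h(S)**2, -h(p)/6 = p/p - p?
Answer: -78144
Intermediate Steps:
h(p) = -6 + 6*p (h(p) = -6*(p/p - p) = -6*(1 - p) = -6 + 6*p)
Z(S) = (-6 + 6*S)**2
-44*(12 + Z(6 + 2)) = -44*(12 + 36*(-1 + (6 + 2))**2) = -44*(12 + 36*(-1 + 8)**2) = -44*(12 + 36*7**2) = -44*(12 + 36*49) = -44*(12 + 1764) = -44*1776 = -78144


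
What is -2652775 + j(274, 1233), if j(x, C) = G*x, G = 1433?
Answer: -2260133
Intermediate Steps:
j(x, C) = 1433*x
-2652775 + j(274, 1233) = -2652775 + 1433*274 = -2652775 + 392642 = -2260133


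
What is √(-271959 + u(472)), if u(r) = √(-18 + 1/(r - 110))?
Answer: √(-35638595196 + 362*I*√2358430)/362 ≈ 0.0040674 + 521.5*I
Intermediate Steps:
u(r) = √(-18 + 1/(-110 + r))
√(-271959 + u(472)) = √(-271959 + √((1981 - 18*472)/(-110 + 472))) = √(-271959 + √((1981 - 8496)/362)) = √(-271959 + √((1/362)*(-6515))) = √(-271959 + √(-6515/362)) = √(-271959 + I*√2358430/362)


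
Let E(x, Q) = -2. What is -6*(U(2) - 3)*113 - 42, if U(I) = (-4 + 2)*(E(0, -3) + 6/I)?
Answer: 3348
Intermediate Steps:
U(I) = 4 - 12/I (U(I) = (-4 + 2)*(-2 + 6/I) = -2*(-2 + 6/I) = 4 - 12/I)
-6*(U(2) - 3)*113 - 42 = -6*((4 - 12/2) - 3)*113 - 42 = -6*((4 - 12*½) - 3)*113 - 42 = -6*((4 - 6) - 3)*113 - 42 = -6*(-2 - 3)*113 - 42 = -6*(-5)*113 - 42 = 30*113 - 42 = 3390 - 42 = 3348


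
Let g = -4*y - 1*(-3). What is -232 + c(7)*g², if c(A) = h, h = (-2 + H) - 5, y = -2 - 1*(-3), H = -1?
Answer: -240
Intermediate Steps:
y = 1 (y = -2 + 3 = 1)
h = -8 (h = (-2 - 1) - 5 = -3 - 5 = -8)
c(A) = -8
g = -1 (g = -4*1 - 1*(-3) = -4 + 3 = -1)
-232 + c(7)*g² = -232 - 8*(-1)² = -232 - 8*1 = -232 - 8 = -240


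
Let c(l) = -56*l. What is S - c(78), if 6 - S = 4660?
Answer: -286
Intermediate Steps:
S = -4654 (S = 6 - 1*4660 = 6 - 4660 = -4654)
S - c(78) = -4654 - (-56)*78 = -4654 - 1*(-4368) = -4654 + 4368 = -286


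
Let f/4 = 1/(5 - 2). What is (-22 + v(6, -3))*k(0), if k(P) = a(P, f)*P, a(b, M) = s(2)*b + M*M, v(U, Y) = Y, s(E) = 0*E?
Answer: 0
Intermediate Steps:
s(E) = 0
f = 4/3 (f = 4/(5 - 2) = 4/3 ≈ 1.3333)
a(b, M) = M² (a(b, M) = 0*b + M*M = 0 + M² = M²)
k(P) = 16*P/9 (k(P) = (4/3)²*P = 16*P/9)
(-22 + v(6, -3))*k(0) = (-22 - 3)*((16/9)*0) = -25*0 = 0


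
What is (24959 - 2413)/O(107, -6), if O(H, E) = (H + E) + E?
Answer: 22546/95 ≈ 237.33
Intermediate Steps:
O(H, E) = H + 2*E (O(H, E) = (E + H) + E = H + 2*E)
(24959 - 2413)/O(107, -6) = (24959 - 2413)/(107 + 2*(-6)) = 22546/(107 - 12) = 22546/95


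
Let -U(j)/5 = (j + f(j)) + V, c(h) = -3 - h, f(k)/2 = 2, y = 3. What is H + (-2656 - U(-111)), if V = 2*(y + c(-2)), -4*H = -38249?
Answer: 25565/4 ≈ 6391.3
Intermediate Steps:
f(k) = 4 (f(k) = 2*2 = 4)
H = 38249/4 (H = -¼*(-38249) = 38249/4 ≈ 9562.3)
V = 4 (V = 2*(3 + (-3 - 1*(-2))) = 2*(3 + (-3 + 2)) = 2*(3 - 1) = 2*2 = 4)
U(j) = -40 - 5*j (U(j) = -5*((j + 4) + 4) = -5*((4 + j) + 4) = -5*(8 + j) = -40 - 5*j)
H + (-2656 - U(-111)) = 38249/4 + (-2656 - (-40 - 5*(-111))) = 38249/4 + (-2656 - (-40 + 555)) = 38249/4 + (-2656 - 1*515) = 38249/4 + (-2656 - 515) = 38249/4 - 3171 = 25565/4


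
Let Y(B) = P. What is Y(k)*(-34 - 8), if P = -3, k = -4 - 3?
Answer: 126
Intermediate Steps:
k = -7
Y(B) = -3
Y(k)*(-34 - 8) = -3*(-34 - 8) = -3*(-42) = 126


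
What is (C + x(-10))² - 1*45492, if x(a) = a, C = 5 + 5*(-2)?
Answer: -45267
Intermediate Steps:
C = -5 (C = 5 - 10 = -5)
(C + x(-10))² - 1*45492 = (-5 - 10)² - 1*45492 = (-15)² - 45492 = 225 - 45492 = -45267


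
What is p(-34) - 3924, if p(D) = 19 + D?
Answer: -3939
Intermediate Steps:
p(-34) - 3924 = (19 - 34) - 3924 = -15 - 3924 = -3939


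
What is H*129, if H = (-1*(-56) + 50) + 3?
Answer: 14061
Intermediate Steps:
H = 109 (H = (56 + 50) + 3 = 106 + 3 = 109)
H*129 = 109*129 = 14061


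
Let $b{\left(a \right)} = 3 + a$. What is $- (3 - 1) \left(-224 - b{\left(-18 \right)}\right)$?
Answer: $418$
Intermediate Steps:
$- (3 - 1) \left(-224 - b{\left(-18 \right)}\right) = - (3 - 1) \left(-224 - \left(3 - 18\right)\right) = - (3 - 1) \left(-224 - -15\right) = \left(-1\right) 2 \left(-224 + 15\right) = \left(-2\right) \left(-209\right) = 418$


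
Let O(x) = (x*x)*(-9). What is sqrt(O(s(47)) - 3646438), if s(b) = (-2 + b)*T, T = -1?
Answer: I*sqrt(3664663) ≈ 1914.3*I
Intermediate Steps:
s(b) = 2 - b (s(b) = (-2 + b)*(-1) = 2 - b)
O(x) = -9*x**2 (O(x) = x**2*(-9) = -9*x**2)
sqrt(O(s(47)) - 3646438) = sqrt(-9*(2 - 1*47)**2 - 3646438) = sqrt(-9*(2 - 47)**2 - 3646438) = sqrt(-9*(-45)**2 - 3646438) = sqrt(-9*2025 - 3646438) = sqrt(-18225 - 3646438) = sqrt(-3664663) = I*sqrt(3664663)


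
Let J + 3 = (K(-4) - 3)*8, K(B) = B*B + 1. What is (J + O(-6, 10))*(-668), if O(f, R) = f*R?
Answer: -32732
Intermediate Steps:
K(B) = 1 + B² (K(B) = B² + 1 = 1 + B²)
O(f, R) = R*f
J = 109 (J = -3 + ((1 + (-4)²) - 3)*8 = -3 + ((1 + 16) - 3)*8 = -3 + (17 - 3)*8 = -3 + 14*8 = -3 + 112 = 109)
(J + O(-6, 10))*(-668) = (109 + 10*(-6))*(-668) = (109 - 60)*(-668) = 49*(-668) = -32732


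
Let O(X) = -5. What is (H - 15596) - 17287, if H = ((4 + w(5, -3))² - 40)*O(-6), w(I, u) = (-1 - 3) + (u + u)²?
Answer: -39163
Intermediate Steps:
w(I, u) = -4 + 4*u² (w(I, u) = -4 + (2*u)² = -4 + 4*u²)
H = -6280 (H = ((4 + (-4 + 4*(-3)²))² - 40)*(-5) = ((4 + (-4 + 4*9))² - 40)*(-5) = ((4 + (-4 + 36))² - 40)*(-5) = ((4 + 32)² - 40)*(-5) = (36² - 40)*(-5) = (1296 - 40)*(-5) = 1256*(-5) = -6280)
(H - 15596) - 17287 = (-6280 - 15596) - 17287 = -21876 - 17287 = -39163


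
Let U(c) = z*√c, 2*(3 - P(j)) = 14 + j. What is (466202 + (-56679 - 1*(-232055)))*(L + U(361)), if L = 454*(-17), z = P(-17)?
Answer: -4896844085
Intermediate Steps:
P(j) = -4 - j/2 (P(j) = 3 - (14 + j)/2 = 3 + (-7 - j/2) = -4 - j/2)
z = 9/2 (z = -4 - ½*(-17) = -4 + 17/2 = 9/2 ≈ 4.5000)
U(c) = 9*√c/2
L = -7718
(466202 + (-56679 - 1*(-232055)))*(L + U(361)) = (466202 + (-56679 - 1*(-232055)))*(-7718 + 9*√361/2) = (466202 + (-56679 + 232055))*(-7718 + (9/2)*19) = (466202 + 175376)*(-7718 + 171/2) = 641578*(-15265/2) = -4896844085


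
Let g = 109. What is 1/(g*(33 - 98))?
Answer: -1/7085 ≈ -0.00014114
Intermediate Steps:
1/(g*(33 - 98)) = 1/(109*(33 - 98)) = 1/(109*(-65)) = 1/(-7085) = -1/7085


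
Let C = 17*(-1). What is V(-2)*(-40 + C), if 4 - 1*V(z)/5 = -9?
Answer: -3705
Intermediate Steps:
V(z) = 65 (V(z) = 20 - 5*(-9) = 20 + 45 = 65)
C = -17
V(-2)*(-40 + C) = 65*(-40 - 17) = 65*(-57) = -3705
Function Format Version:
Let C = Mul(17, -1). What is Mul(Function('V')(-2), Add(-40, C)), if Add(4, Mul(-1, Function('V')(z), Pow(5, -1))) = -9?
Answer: -3705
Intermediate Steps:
Function('V')(z) = 65 (Function('V')(z) = Add(20, Mul(-5, -9)) = Add(20, 45) = 65)
C = -17
Mul(Function('V')(-2), Add(-40, C)) = Mul(65, Add(-40, -17)) = Mul(65, -57) = -3705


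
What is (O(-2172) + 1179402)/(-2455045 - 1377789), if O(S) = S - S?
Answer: -589701/1916417 ≈ -0.30771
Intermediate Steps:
O(S) = 0
(O(-2172) + 1179402)/(-2455045 - 1377789) = (0 + 1179402)/(-2455045 - 1377789) = 1179402/(-3832834) = 1179402*(-1/3832834) = -589701/1916417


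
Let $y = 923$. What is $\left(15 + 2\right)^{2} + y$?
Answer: $1212$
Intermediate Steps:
$\left(15 + 2\right)^{2} + y = \left(15 + 2\right)^{2} + 923 = 17^{2} + 923 = 289 + 923 = 1212$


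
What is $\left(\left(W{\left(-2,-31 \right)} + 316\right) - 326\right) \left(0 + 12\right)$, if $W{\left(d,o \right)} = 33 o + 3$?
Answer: $-12360$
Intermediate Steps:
$W{\left(d,o \right)} = 3 + 33 o$
$\left(\left(W{\left(-2,-31 \right)} + 316\right) - 326\right) \left(0 + 12\right) = \left(\left(\left(3 + 33 \left(-31\right)\right) + 316\right) - 326\right) \left(0 + 12\right) = \left(\left(\left(3 - 1023\right) + 316\right) - 326\right) 12 = \left(\left(-1020 + 316\right) - 326\right) 12 = \left(-704 - 326\right) 12 = \left(-1030\right) 12 = -12360$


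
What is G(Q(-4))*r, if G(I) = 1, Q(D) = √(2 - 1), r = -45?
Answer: -45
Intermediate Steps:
Q(D) = 1 (Q(D) = √1 = 1)
G(Q(-4))*r = 1*(-45) = -45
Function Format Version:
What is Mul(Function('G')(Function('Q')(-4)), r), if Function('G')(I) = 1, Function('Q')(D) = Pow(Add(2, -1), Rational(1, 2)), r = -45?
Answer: -45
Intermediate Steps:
Function('Q')(D) = 1 (Function('Q')(D) = Pow(1, Rational(1, 2)) = 1)
Mul(Function('G')(Function('Q')(-4)), r) = Mul(1, -45) = -45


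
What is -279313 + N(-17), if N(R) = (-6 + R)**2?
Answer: -278784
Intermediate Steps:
-279313 + N(-17) = -279313 + (-6 - 17)**2 = -279313 + (-23)**2 = -279313 + 529 = -278784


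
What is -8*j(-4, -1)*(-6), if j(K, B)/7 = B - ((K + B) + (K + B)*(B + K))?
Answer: -7056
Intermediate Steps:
j(K, B) = -7*K - 7*(B + K)² (j(K, B) = 7*(B - ((K + B) + (K + B)*(B + K))) = 7*(B - ((B + K) + (B + K)*(B + K))) = 7*(B - ((B + K) + (B + K)²)) = 7*(B - (B + K + (B + K)²)) = 7*(B + (-B - K - (B + K)²)) = 7*(-K - (B + K)²) = -7*K - 7*(B + K)²)
-8*j(-4, -1)*(-6) = -8*(-7*(-4) - 7*(-1 - 4)²)*(-6) = -8*(28 - 7*(-5)²)*(-6) = -8*(28 - 7*25)*(-6) = -8*(28 - 175)*(-6) = -8*(-147)*(-6) = 1176*(-6) = -7056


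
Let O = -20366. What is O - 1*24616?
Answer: -44982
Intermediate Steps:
O - 1*24616 = -20366 - 1*24616 = -20366 - 24616 = -44982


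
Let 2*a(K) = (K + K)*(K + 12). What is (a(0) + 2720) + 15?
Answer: 2735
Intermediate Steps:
a(K) = K*(12 + K) (a(K) = ((K + K)*(K + 12))/2 = ((2*K)*(12 + K))/2 = (2*K*(12 + K))/2 = K*(12 + K))
(a(0) + 2720) + 15 = (0*(12 + 0) + 2720) + 15 = (0*12 + 2720) + 15 = (0 + 2720) + 15 = 2720 + 15 = 2735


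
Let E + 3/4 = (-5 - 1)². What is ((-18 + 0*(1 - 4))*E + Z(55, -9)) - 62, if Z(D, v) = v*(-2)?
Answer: -1357/2 ≈ -678.50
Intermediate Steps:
Z(D, v) = -2*v
E = 141/4 (E = -¾ + (-5 - 1)² = -¾ + (-6)² = -¾ + 36 = 141/4 ≈ 35.250)
((-18 + 0*(1 - 4))*E + Z(55, -9)) - 62 = ((-18 + 0*(1 - 4))*(141/4) - 2*(-9)) - 62 = ((-18 + 0*(-3))*(141/4) + 18) - 62 = ((-18 + 0)*(141/4) + 18) - 62 = (-18*141/4 + 18) - 62 = (-1269/2 + 18) - 62 = -1233/2 - 62 = -1357/2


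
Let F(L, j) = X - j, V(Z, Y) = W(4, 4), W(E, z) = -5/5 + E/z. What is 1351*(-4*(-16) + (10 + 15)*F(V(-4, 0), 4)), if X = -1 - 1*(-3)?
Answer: 18914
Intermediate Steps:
W(E, z) = -1 + E/z (W(E, z) = -5*⅕ + E/z = -1 + E/z)
X = 2 (X = -1 + 3 = 2)
V(Z, Y) = 0 (V(Z, Y) = (4 - 1*4)/4 = (4 - 4)/4 = (¼)*0 = 0)
F(L, j) = 2 - j
1351*(-4*(-16) + (10 + 15)*F(V(-4, 0), 4)) = 1351*(-4*(-16) + (10 + 15)*(2 - 1*4)) = 1351*(64 + 25*(2 - 4)) = 1351*(64 + 25*(-2)) = 1351*(64 - 50) = 1351*14 = 18914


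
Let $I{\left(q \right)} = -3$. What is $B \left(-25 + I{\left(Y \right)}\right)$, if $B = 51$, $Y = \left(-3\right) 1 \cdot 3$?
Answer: $-1428$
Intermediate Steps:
$Y = -9$ ($Y = \left(-3\right) 3 = -9$)
$B \left(-25 + I{\left(Y \right)}\right) = 51 \left(-25 - 3\right) = 51 \left(-28\right) = -1428$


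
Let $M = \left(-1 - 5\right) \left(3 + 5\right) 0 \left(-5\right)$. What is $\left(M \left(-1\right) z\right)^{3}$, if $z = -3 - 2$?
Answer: $0$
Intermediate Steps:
$M = 0$ ($M = \left(-6\right) 8 \cdot 0 \left(-5\right) = \left(-48\right) 0 \left(-5\right) = 0 \left(-5\right) = 0$)
$z = -5$
$\left(M \left(-1\right) z\right)^{3} = \left(0 \left(-1\right) \left(-5\right)\right)^{3} = \left(0 \left(-5\right)\right)^{3} = 0^{3} = 0$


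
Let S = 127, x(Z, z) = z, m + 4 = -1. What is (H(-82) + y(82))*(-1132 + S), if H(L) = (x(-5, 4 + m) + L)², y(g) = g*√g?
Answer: -6923445 - 82410*√82 ≈ -7.6697e+6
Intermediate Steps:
m = -5 (m = -4 - 1 = -5)
y(g) = g^(3/2)
H(L) = (-1 + L)² (H(L) = ((4 - 5) + L)² = (-1 + L)²)
(H(-82) + y(82))*(-1132 + S) = ((-1 - 82)² + 82^(3/2))*(-1132 + 127) = ((-83)² + 82*√82)*(-1005) = (6889 + 82*√82)*(-1005) = -6923445 - 82410*√82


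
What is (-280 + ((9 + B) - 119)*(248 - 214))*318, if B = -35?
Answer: -1656780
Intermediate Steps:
(-280 + ((9 + B) - 119)*(248 - 214))*318 = (-280 + ((9 - 35) - 119)*(248 - 214))*318 = (-280 + (-26 - 119)*34)*318 = (-280 - 145*34)*318 = (-280 - 4930)*318 = -5210*318 = -1656780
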